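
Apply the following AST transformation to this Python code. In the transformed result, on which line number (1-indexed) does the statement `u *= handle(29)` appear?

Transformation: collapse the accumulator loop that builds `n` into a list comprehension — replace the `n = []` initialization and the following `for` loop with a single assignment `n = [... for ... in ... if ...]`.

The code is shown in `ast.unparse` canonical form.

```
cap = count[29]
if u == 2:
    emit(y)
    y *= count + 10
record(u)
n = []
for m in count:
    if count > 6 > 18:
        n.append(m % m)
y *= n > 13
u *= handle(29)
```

Transformed code:
cap = count[29]
if u == 2:
    emit(y)
    y *= count + 10
record(u)
n = [m % m for m in count if count > 6 > 18]
y *= n > 13
u *= handle(29)

8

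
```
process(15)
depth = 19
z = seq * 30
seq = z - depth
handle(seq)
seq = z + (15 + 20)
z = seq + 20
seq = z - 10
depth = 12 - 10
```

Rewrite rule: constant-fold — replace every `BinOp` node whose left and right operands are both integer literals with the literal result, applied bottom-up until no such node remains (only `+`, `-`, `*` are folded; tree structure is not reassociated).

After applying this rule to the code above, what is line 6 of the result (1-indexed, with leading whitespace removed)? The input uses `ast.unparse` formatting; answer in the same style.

Transformed code:
process(15)
depth = 19
z = seq * 30
seq = z - depth
handle(seq)
seq = z + 35
z = seq + 20
seq = z - 10
depth = 2

seq = z + 35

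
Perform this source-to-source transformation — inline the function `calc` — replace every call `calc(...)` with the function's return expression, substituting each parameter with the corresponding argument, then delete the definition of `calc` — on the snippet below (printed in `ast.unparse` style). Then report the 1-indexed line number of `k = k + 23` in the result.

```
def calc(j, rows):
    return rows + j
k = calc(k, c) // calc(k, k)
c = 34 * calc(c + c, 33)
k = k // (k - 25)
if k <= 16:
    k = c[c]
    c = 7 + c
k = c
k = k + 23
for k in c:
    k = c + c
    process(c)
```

Transformed code:
k = (c + k) // (k + k)
c = 34 * (33 + (c + c))
k = k // (k - 25)
if k <= 16:
    k = c[c]
    c = 7 + c
k = c
k = k + 23
for k in c:
    k = c + c
    process(c)

8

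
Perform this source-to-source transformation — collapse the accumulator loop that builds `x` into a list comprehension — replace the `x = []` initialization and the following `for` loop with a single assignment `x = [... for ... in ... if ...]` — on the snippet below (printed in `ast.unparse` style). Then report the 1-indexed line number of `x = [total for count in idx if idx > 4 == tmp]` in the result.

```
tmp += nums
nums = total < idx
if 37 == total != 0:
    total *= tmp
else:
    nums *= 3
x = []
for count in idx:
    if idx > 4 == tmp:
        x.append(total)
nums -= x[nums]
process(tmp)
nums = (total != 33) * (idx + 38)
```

7

Transformed code:
tmp += nums
nums = total < idx
if 37 == total != 0:
    total *= tmp
else:
    nums *= 3
x = [total for count in idx if idx > 4 == tmp]
nums -= x[nums]
process(tmp)
nums = (total != 33) * (idx + 38)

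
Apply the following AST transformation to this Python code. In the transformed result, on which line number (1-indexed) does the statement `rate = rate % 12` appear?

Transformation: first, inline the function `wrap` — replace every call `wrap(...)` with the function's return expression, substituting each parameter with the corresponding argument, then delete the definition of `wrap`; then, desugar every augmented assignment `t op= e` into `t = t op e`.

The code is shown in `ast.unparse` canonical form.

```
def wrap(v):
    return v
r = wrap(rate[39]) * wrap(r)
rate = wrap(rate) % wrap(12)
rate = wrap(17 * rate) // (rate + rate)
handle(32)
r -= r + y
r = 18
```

2

Transformed code:
r = rate[39] * r
rate = rate % 12
rate = 17 * rate // (rate + rate)
handle(32)
r = r - (r + y)
r = 18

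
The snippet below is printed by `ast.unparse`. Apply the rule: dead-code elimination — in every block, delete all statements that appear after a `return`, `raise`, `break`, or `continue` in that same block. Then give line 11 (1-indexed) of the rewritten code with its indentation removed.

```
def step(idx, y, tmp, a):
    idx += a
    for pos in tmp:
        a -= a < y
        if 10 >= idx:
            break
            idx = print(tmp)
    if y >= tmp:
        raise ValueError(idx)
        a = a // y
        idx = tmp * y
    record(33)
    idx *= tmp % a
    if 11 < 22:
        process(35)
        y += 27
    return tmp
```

if 11 < 22:

Transformed code:
def step(idx, y, tmp, a):
    idx += a
    for pos in tmp:
        a -= a < y
        if 10 >= idx:
            break
    if y >= tmp:
        raise ValueError(idx)
    record(33)
    idx *= tmp % a
    if 11 < 22:
        process(35)
        y += 27
    return tmp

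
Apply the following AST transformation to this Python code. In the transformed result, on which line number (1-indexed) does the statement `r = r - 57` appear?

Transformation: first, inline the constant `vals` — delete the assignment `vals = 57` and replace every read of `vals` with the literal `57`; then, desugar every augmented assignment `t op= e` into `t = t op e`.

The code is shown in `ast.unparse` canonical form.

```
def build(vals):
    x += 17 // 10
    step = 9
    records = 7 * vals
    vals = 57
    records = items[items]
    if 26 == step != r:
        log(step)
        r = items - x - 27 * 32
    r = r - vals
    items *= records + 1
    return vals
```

Transformed code:
def build(vals):
    x = x + 17 // 10
    step = 9
    records = 7 * 57
    records = items[items]
    if 26 == step != r:
        log(step)
        r = items - x - 27 * 32
    r = r - 57
    items = items * (records + 1)
    return 57

9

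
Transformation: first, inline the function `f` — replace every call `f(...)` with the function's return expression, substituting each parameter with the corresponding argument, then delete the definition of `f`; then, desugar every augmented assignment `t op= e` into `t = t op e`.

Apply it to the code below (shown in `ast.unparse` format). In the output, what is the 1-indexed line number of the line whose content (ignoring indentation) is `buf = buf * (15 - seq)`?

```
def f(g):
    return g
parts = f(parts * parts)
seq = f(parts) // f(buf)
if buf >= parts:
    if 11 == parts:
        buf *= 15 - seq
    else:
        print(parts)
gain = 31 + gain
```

Transformed code:
parts = parts * parts
seq = parts // buf
if buf >= parts:
    if 11 == parts:
        buf = buf * (15 - seq)
    else:
        print(parts)
gain = 31 + gain

5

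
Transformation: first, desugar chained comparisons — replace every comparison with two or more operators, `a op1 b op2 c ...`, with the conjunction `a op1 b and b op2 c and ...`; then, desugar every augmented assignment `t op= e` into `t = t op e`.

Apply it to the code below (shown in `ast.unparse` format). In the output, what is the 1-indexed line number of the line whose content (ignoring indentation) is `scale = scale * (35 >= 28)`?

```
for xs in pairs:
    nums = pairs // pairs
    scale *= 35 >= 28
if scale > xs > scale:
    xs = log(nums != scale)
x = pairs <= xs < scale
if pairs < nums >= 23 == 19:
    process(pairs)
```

Transformed code:
for xs in pairs:
    nums = pairs // pairs
    scale = scale * (35 >= 28)
if scale > xs and xs > scale:
    xs = log(nums != scale)
x = pairs <= xs and xs < scale
if pairs < nums and nums >= 23 and (23 == 19):
    process(pairs)

3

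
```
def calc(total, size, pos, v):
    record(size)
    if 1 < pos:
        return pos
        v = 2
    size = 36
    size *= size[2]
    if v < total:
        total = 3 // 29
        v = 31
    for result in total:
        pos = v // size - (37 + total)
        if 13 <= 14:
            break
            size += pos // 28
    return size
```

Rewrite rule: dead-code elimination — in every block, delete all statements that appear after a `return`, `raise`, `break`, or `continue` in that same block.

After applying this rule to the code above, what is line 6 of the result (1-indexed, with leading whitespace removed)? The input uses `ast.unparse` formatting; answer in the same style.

size *= size[2]

Transformed code:
def calc(total, size, pos, v):
    record(size)
    if 1 < pos:
        return pos
    size = 36
    size *= size[2]
    if v < total:
        total = 3 // 29
        v = 31
    for result in total:
        pos = v // size - (37 + total)
        if 13 <= 14:
            break
    return size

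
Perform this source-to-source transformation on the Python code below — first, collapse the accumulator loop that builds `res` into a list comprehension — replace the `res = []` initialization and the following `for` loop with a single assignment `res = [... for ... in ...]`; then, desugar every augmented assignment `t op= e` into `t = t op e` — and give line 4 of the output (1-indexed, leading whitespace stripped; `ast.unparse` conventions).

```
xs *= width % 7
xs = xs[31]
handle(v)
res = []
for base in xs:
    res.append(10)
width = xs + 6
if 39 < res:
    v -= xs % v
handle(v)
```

Transformed code:
xs = xs * (width % 7)
xs = xs[31]
handle(v)
res = [10 for base in xs]
width = xs + 6
if 39 < res:
    v = v - xs % v
handle(v)

res = [10 for base in xs]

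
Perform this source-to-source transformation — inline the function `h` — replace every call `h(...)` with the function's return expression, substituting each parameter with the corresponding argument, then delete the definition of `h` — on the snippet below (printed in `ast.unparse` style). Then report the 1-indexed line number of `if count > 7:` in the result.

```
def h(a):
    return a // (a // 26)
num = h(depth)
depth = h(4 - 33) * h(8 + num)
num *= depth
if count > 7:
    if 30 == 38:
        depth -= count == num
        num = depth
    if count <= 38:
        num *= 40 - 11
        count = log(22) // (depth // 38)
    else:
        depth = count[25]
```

Transformed code:
num = depth // (depth // 26)
depth = (4 - 33) // ((4 - 33) // 26) * ((8 + num) // ((8 + num) // 26))
num *= depth
if count > 7:
    if 30 == 38:
        depth -= count == num
        num = depth
    if count <= 38:
        num *= 40 - 11
        count = log(22) // (depth // 38)
    else:
        depth = count[25]

4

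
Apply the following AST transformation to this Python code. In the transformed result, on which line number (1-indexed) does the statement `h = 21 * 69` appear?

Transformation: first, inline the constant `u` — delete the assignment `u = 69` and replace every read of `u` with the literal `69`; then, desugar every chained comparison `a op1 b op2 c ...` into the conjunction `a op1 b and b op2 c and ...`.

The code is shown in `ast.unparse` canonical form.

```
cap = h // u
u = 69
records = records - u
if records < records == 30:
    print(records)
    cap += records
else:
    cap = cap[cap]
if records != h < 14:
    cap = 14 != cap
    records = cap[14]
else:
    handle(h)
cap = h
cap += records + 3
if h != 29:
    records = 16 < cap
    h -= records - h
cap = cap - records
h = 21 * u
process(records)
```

Transformed code:
cap = h // 69
records = records - 69
if records < records and records == 30:
    print(records)
    cap += records
else:
    cap = cap[cap]
if records != h and h < 14:
    cap = 14 != cap
    records = cap[14]
else:
    handle(h)
cap = h
cap += records + 3
if h != 29:
    records = 16 < cap
    h -= records - h
cap = cap - records
h = 21 * 69
process(records)

19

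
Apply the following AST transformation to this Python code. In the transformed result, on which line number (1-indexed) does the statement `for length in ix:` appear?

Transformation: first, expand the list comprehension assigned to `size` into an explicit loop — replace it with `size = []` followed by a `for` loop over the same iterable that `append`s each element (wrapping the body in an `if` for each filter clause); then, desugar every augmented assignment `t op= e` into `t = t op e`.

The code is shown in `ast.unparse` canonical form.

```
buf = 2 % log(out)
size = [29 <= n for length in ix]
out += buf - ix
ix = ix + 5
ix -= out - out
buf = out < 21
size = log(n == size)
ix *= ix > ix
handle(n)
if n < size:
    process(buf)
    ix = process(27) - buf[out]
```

3

Transformed code:
buf = 2 % log(out)
size = []
for length in ix:
    size.append(29 <= n)
out = out + (buf - ix)
ix = ix + 5
ix = ix - (out - out)
buf = out < 21
size = log(n == size)
ix = ix * (ix > ix)
handle(n)
if n < size:
    process(buf)
    ix = process(27) - buf[out]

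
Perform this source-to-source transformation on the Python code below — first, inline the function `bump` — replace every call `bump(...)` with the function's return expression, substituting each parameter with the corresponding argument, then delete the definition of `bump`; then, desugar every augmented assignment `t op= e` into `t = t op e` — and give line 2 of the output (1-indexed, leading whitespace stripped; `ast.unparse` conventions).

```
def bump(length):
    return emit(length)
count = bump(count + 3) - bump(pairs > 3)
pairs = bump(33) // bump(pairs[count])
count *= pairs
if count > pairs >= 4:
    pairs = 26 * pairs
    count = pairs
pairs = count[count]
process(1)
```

pairs = emit(33) // emit(pairs[count])

Transformed code:
count = emit(count + 3) - emit(pairs > 3)
pairs = emit(33) // emit(pairs[count])
count = count * pairs
if count > pairs >= 4:
    pairs = 26 * pairs
    count = pairs
pairs = count[count]
process(1)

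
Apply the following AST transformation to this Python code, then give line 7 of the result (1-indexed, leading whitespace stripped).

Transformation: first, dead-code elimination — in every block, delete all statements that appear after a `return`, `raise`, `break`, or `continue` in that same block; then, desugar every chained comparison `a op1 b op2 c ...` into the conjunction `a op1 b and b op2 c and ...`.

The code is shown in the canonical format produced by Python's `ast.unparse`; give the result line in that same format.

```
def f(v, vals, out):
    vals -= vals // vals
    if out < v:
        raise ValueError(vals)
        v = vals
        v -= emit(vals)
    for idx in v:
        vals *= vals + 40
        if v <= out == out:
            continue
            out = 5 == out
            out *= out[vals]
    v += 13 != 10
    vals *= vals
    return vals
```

Transformed code:
def f(v, vals, out):
    vals -= vals // vals
    if out < v:
        raise ValueError(vals)
    for idx in v:
        vals *= vals + 40
        if v <= out and out == out:
            continue
    v += 13 != 10
    vals *= vals
    return vals

if v <= out and out == out:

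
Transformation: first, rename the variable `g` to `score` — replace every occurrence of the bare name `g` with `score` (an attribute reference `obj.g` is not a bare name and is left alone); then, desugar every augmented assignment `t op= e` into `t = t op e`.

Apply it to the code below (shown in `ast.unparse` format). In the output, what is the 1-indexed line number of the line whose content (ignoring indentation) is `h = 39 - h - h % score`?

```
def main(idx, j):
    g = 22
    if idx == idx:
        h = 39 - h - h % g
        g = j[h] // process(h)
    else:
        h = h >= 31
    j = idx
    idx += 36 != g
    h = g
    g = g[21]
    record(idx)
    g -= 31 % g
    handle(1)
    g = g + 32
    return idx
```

Transformed code:
def main(idx, j):
    score = 22
    if idx == idx:
        h = 39 - h - h % score
        score = j[h] // process(h)
    else:
        h = h >= 31
    j = idx
    idx = idx + (36 != score)
    h = score
    score = score[21]
    record(idx)
    score = score - 31 % score
    handle(1)
    score = score + 32
    return idx

4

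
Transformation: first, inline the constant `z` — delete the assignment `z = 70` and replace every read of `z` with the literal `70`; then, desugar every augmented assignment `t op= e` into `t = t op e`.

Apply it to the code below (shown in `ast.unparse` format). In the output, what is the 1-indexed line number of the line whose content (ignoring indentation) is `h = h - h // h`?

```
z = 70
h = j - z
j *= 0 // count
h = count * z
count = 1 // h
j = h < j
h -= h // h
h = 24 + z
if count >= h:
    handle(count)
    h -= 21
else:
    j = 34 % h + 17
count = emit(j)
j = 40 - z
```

Transformed code:
h = j - 70
j = j * (0 // count)
h = count * 70
count = 1 // h
j = h < j
h = h - h // h
h = 24 + 70
if count >= h:
    handle(count)
    h = h - 21
else:
    j = 34 % h + 17
count = emit(j)
j = 40 - 70

6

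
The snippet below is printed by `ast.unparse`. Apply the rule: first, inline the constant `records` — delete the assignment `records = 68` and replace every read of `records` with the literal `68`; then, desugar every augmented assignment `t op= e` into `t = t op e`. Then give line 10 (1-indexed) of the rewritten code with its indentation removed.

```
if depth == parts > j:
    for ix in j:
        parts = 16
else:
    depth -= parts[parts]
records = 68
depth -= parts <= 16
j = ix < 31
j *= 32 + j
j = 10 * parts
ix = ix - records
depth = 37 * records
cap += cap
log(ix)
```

Transformed code:
if depth == parts > j:
    for ix in j:
        parts = 16
else:
    depth = depth - parts[parts]
depth = depth - (parts <= 16)
j = ix < 31
j = j * (32 + j)
j = 10 * parts
ix = ix - 68
depth = 37 * 68
cap = cap + cap
log(ix)

ix = ix - 68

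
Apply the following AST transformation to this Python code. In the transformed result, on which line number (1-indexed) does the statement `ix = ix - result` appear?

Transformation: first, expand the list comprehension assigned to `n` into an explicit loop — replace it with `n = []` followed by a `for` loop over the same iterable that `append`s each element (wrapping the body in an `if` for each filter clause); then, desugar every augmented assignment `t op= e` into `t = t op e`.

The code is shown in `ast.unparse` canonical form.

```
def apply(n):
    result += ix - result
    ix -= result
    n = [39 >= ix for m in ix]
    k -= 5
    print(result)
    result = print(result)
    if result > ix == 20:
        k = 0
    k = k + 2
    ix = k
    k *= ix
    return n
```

3

Transformed code:
def apply(n):
    result = result + (ix - result)
    ix = ix - result
    n = []
    for m in ix:
        n.append(39 >= ix)
    k = k - 5
    print(result)
    result = print(result)
    if result > ix == 20:
        k = 0
    k = k + 2
    ix = k
    k = k * ix
    return n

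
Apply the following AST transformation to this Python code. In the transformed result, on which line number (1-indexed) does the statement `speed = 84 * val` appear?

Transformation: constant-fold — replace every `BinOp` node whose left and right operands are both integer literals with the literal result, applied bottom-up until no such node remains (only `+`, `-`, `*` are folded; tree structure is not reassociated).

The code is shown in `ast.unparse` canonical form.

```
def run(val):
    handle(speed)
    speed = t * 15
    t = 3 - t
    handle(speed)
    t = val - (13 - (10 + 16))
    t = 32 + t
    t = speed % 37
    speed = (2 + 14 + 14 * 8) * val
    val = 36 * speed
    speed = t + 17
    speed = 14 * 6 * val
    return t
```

Transformed code:
def run(val):
    handle(speed)
    speed = t * 15
    t = 3 - t
    handle(speed)
    t = val - -13
    t = 32 + t
    t = speed % 37
    speed = 128 * val
    val = 36 * speed
    speed = t + 17
    speed = 84 * val
    return t

12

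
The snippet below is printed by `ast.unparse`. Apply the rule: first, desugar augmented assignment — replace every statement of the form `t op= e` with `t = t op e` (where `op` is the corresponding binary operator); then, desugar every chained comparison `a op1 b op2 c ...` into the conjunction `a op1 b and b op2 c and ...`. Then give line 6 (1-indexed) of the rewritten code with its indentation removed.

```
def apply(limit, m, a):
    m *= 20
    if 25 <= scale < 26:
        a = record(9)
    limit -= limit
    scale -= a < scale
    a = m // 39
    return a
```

scale = scale - (a < scale)

Transformed code:
def apply(limit, m, a):
    m = m * 20
    if 25 <= scale and scale < 26:
        a = record(9)
    limit = limit - limit
    scale = scale - (a < scale)
    a = m // 39
    return a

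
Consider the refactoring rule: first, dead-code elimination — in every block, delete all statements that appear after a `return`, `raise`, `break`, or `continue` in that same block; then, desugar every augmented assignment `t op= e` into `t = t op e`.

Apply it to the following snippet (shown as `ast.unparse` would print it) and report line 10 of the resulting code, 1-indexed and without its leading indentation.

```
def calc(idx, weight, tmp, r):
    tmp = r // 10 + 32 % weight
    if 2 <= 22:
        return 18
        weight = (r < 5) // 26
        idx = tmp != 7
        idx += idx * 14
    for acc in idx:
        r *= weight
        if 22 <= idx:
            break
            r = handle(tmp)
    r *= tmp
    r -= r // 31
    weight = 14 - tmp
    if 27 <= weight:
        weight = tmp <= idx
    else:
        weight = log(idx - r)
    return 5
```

r = r - r // 31

Transformed code:
def calc(idx, weight, tmp, r):
    tmp = r // 10 + 32 % weight
    if 2 <= 22:
        return 18
    for acc in idx:
        r = r * weight
        if 22 <= idx:
            break
    r = r * tmp
    r = r - r // 31
    weight = 14 - tmp
    if 27 <= weight:
        weight = tmp <= idx
    else:
        weight = log(idx - r)
    return 5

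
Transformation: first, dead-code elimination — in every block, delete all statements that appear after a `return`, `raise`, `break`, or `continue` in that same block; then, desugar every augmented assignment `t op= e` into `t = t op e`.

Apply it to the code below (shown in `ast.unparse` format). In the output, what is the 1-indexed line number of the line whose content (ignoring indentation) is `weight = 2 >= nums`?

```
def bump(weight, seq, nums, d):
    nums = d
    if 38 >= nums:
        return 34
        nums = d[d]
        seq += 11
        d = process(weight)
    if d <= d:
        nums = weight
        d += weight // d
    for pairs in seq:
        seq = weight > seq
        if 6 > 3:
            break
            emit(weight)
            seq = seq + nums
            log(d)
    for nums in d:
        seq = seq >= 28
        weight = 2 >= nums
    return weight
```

Transformed code:
def bump(weight, seq, nums, d):
    nums = d
    if 38 >= nums:
        return 34
    if d <= d:
        nums = weight
        d = d + weight // d
    for pairs in seq:
        seq = weight > seq
        if 6 > 3:
            break
    for nums in d:
        seq = seq >= 28
        weight = 2 >= nums
    return weight

14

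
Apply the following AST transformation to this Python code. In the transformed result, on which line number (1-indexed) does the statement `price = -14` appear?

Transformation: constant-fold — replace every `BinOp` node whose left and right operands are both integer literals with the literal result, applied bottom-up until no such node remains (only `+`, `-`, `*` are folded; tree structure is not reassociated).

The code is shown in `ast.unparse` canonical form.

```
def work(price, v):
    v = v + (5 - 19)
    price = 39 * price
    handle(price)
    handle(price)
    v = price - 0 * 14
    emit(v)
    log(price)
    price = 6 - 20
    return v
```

Transformed code:
def work(price, v):
    v = v + -14
    price = 39 * price
    handle(price)
    handle(price)
    v = price - 0
    emit(v)
    log(price)
    price = -14
    return v

9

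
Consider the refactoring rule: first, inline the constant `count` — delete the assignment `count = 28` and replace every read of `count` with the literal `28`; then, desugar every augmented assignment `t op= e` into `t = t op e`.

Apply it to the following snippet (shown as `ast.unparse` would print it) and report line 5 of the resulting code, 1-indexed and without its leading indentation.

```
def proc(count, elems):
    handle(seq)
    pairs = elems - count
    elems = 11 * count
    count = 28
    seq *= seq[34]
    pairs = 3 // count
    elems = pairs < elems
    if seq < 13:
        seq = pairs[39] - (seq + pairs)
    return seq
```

Transformed code:
def proc(count, elems):
    handle(seq)
    pairs = elems - 28
    elems = 11 * 28
    seq = seq * seq[34]
    pairs = 3 // 28
    elems = pairs < elems
    if seq < 13:
        seq = pairs[39] - (seq + pairs)
    return seq

seq = seq * seq[34]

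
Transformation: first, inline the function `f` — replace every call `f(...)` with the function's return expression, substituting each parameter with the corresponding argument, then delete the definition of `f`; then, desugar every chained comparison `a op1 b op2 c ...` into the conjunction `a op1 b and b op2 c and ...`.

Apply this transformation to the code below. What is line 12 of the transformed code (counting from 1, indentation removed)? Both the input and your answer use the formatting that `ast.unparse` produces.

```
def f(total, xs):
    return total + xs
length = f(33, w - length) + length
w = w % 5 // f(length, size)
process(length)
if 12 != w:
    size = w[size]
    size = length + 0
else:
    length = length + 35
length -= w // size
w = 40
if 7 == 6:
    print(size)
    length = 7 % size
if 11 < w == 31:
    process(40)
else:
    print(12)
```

Transformed code:
length = 33 + (w - length) + length
w = w % 5 // (length + size)
process(length)
if 12 != w:
    size = w[size]
    size = length + 0
else:
    length = length + 35
length -= w // size
w = 40
if 7 == 6:
    print(size)
    length = 7 % size
if 11 < w and w == 31:
    process(40)
else:
    print(12)

print(size)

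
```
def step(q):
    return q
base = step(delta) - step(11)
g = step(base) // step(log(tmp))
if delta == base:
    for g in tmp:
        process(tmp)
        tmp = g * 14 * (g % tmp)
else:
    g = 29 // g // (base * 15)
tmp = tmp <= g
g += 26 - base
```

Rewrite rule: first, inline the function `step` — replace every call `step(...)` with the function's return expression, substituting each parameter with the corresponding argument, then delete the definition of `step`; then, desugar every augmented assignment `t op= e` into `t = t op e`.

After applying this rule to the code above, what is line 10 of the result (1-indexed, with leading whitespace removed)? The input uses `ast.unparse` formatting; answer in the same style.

Transformed code:
base = delta - 11
g = base // log(tmp)
if delta == base:
    for g in tmp:
        process(tmp)
        tmp = g * 14 * (g % tmp)
else:
    g = 29 // g // (base * 15)
tmp = tmp <= g
g = g + (26 - base)

g = g + (26 - base)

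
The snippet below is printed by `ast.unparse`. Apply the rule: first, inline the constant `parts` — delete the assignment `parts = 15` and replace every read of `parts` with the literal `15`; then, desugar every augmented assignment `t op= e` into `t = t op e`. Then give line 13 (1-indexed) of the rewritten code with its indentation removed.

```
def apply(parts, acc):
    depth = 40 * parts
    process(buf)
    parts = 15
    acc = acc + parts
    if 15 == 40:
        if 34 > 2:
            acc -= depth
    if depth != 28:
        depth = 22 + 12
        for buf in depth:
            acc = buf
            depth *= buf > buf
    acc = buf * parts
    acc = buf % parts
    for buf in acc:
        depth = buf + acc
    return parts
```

Transformed code:
def apply(parts, acc):
    depth = 40 * 15
    process(buf)
    acc = acc + 15
    if 15 == 40:
        if 34 > 2:
            acc = acc - depth
    if depth != 28:
        depth = 22 + 12
        for buf in depth:
            acc = buf
            depth = depth * (buf > buf)
    acc = buf * 15
    acc = buf % 15
    for buf in acc:
        depth = buf + acc
    return 15

acc = buf * 15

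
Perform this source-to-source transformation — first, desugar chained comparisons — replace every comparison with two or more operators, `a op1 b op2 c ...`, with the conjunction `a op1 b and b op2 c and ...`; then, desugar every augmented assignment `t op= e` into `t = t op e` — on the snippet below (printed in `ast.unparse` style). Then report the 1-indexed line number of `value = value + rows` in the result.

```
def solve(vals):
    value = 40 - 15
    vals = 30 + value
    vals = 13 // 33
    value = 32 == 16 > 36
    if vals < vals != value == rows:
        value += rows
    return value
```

Transformed code:
def solve(vals):
    value = 40 - 15
    vals = 30 + value
    vals = 13 // 33
    value = 32 == 16 and 16 > 36
    if vals < vals and vals != value and (value == rows):
        value = value + rows
    return value

7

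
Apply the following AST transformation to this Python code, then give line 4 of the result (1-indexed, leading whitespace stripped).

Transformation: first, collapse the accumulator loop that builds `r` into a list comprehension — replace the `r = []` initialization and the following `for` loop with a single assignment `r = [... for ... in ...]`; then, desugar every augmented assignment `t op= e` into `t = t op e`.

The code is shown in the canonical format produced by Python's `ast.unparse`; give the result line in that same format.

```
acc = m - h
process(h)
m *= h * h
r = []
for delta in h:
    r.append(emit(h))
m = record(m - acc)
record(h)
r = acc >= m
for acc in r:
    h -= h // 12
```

r = [emit(h) for delta in h]

Transformed code:
acc = m - h
process(h)
m = m * (h * h)
r = [emit(h) for delta in h]
m = record(m - acc)
record(h)
r = acc >= m
for acc in r:
    h = h - h // 12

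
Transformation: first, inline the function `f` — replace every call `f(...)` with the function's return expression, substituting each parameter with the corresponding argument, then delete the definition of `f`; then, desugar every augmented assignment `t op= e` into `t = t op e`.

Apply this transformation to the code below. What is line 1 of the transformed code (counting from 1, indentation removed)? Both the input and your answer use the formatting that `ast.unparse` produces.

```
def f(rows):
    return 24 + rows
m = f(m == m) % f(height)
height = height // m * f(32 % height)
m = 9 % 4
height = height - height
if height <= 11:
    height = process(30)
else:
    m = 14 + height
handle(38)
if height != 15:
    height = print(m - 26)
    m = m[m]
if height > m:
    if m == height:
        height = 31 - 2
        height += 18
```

m = (24 + (m == m)) % (24 + height)

Transformed code:
m = (24 + (m == m)) % (24 + height)
height = height // m * (24 + 32 % height)
m = 9 % 4
height = height - height
if height <= 11:
    height = process(30)
else:
    m = 14 + height
handle(38)
if height != 15:
    height = print(m - 26)
    m = m[m]
if height > m:
    if m == height:
        height = 31 - 2
        height = height + 18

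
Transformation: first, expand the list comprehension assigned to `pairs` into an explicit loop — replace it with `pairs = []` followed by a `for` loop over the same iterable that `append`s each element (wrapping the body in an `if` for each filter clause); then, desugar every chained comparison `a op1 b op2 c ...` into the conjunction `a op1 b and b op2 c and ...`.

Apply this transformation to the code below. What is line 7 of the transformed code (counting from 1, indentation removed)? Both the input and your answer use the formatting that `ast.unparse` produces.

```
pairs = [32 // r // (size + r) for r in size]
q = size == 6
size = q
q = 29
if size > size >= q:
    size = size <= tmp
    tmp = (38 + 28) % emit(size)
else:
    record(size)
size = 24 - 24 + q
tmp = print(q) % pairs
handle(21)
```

Transformed code:
pairs = []
for r in size:
    pairs.append(32 // r // (size + r))
q = size == 6
size = q
q = 29
if size > size and size >= q:
    size = size <= tmp
    tmp = (38 + 28) % emit(size)
else:
    record(size)
size = 24 - 24 + q
tmp = print(q) % pairs
handle(21)

if size > size and size >= q:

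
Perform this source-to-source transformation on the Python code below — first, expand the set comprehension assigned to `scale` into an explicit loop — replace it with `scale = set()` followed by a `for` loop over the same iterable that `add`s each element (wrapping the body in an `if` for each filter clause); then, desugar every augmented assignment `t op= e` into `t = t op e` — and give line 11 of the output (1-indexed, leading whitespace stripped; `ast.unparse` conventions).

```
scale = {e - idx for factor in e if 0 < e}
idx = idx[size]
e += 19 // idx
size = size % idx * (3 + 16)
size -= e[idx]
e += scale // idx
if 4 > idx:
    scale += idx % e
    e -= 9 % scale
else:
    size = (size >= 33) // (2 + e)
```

Transformed code:
scale = set()
for factor in e:
    if 0 < e:
        scale.add(e - idx)
idx = idx[size]
e = e + 19 // idx
size = size % idx * (3 + 16)
size = size - e[idx]
e = e + scale // idx
if 4 > idx:
    scale = scale + idx % e
    e = e - 9 % scale
else:
    size = (size >= 33) // (2 + e)

scale = scale + idx % e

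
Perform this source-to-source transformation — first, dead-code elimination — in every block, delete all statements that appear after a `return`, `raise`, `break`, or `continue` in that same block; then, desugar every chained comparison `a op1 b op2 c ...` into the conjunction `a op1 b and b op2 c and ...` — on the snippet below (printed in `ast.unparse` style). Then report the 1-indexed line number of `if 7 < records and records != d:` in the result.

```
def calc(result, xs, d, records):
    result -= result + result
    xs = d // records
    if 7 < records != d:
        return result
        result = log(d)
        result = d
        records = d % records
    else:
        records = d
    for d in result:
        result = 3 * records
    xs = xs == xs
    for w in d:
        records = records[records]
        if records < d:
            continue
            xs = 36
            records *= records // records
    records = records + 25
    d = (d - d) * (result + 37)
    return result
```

Transformed code:
def calc(result, xs, d, records):
    result -= result + result
    xs = d // records
    if 7 < records and records != d:
        return result
    else:
        records = d
    for d in result:
        result = 3 * records
    xs = xs == xs
    for w in d:
        records = records[records]
        if records < d:
            continue
    records = records + 25
    d = (d - d) * (result + 37)
    return result

4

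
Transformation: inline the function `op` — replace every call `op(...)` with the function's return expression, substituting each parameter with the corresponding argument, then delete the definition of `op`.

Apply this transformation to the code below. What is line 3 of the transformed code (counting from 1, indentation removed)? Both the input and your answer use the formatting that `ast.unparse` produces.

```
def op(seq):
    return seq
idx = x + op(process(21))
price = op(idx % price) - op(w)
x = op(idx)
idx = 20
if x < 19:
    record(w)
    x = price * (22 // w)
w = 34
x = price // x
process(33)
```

x = idx

Transformed code:
idx = x + process(21)
price = idx % price - w
x = idx
idx = 20
if x < 19:
    record(w)
    x = price * (22 // w)
w = 34
x = price // x
process(33)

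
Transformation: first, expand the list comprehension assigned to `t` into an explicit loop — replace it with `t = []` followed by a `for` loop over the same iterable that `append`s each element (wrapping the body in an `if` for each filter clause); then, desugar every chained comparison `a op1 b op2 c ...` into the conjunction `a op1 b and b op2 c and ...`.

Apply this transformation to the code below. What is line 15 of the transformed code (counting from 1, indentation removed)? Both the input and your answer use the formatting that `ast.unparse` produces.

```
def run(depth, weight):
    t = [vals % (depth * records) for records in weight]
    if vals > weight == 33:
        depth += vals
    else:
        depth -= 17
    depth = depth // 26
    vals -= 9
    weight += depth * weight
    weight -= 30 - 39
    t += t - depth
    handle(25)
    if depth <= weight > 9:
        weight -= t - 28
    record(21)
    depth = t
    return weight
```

Transformed code:
def run(depth, weight):
    t = []
    for records in weight:
        t.append(vals % (depth * records))
    if vals > weight and weight == 33:
        depth += vals
    else:
        depth -= 17
    depth = depth // 26
    vals -= 9
    weight += depth * weight
    weight -= 30 - 39
    t += t - depth
    handle(25)
    if depth <= weight and weight > 9:
        weight -= t - 28
    record(21)
    depth = t
    return weight

if depth <= weight and weight > 9:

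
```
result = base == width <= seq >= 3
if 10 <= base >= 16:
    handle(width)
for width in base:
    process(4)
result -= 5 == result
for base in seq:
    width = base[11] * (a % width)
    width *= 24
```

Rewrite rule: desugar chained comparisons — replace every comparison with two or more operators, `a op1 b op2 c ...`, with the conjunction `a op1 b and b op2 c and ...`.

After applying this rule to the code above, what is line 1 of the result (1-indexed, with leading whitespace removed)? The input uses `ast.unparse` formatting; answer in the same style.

result = base == width and width <= seq and (seq >= 3)

Transformed code:
result = base == width and width <= seq and (seq >= 3)
if 10 <= base and base >= 16:
    handle(width)
for width in base:
    process(4)
result -= 5 == result
for base in seq:
    width = base[11] * (a % width)
    width *= 24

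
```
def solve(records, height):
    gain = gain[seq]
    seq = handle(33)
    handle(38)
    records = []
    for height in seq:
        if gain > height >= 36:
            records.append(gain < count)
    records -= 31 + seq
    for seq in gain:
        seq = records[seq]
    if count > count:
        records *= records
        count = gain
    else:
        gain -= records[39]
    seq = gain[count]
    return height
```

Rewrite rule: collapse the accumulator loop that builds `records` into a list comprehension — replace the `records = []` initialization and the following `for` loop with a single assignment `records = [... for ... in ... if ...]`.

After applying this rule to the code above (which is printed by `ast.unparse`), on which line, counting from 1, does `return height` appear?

15

Transformed code:
def solve(records, height):
    gain = gain[seq]
    seq = handle(33)
    handle(38)
    records = [gain < count for height in seq if gain > height >= 36]
    records -= 31 + seq
    for seq in gain:
        seq = records[seq]
    if count > count:
        records *= records
        count = gain
    else:
        gain -= records[39]
    seq = gain[count]
    return height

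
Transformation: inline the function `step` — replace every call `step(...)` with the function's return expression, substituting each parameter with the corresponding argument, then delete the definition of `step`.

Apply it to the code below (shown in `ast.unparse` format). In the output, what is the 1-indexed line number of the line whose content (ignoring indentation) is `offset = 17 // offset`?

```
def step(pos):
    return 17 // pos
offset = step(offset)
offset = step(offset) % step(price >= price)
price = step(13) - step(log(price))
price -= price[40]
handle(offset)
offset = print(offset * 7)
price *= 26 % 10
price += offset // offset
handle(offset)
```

Transformed code:
offset = 17 // offset
offset = 17 // offset % (17 // (price >= price))
price = 17 // 13 - 17 // log(price)
price -= price[40]
handle(offset)
offset = print(offset * 7)
price *= 26 % 10
price += offset // offset
handle(offset)

1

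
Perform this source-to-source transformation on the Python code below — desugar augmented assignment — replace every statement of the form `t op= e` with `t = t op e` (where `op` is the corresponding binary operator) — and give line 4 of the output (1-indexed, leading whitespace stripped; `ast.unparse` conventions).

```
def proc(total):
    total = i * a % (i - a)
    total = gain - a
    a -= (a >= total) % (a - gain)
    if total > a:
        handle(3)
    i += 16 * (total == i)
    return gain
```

Transformed code:
def proc(total):
    total = i * a % (i - a)
    total = gain - a
    a = a - (a >= total) % (a - gain)
    if total > a:
        handle(3)
    i = i + 16 * (total == i)
    return gain

a = a - (a >= total) % (a - gain)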